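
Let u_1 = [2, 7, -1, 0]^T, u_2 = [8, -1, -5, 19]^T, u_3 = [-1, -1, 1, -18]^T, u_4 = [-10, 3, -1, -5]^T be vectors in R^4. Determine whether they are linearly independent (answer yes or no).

yes

Form the matrix with these vectors as rows and row reduce.
R2 ← R2 − (4)·R1: [0, -29, -1, 19]
R3 ← R3 + (1/2)·R1: [0, 5/2, 1/2, -18]
R4 ← R4 + (5)·R1: [0, 38, -6, -5]
R3 ← R3 + (5/58)·R2: [0, 0, 12/29, -949/58]
R4 ← R4 + (38/29)·R2: [0, 0, -212/29, 577/29]
R4 ← R4 + (53/3)·R3: [0, 0, 0, -1615/6]
4 nonzero rows, so the 4 vectors span a space of dimension 4.
Since 4 = 4, the vectors are linearly independent.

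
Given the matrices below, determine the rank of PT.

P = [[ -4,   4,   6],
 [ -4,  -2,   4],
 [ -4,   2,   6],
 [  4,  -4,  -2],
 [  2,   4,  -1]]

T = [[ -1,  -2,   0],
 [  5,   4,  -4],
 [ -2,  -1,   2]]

First compute PT:
[[ 12,  18,  -4],
 [-14,  -4,  16],
 [  2,  10,   4],
 [-20, -22,  12],
 [ 20,  13, -18]]
Now row reduce the product.
R2 ← R2 + (7/6)·R1: [0, 17, 34/3]
R3 ← R3 − (1/6)·R1: [0, 7, 14/3]
R4 ← R4 + (5/3)·R1: [0, 8, 16/3]
R5 ← R5 − (5/3)·R1: [0, -17, -34/3]
R3 ← R3 − (7/17)·R2: [0, 0, 0]
R4 ← R4 − (8/17)·R2: [0, 0, 0]
R5 ← R5 + R2: [0, 0, 0]
2 nonzero rows, so rank(PT) = 2.

2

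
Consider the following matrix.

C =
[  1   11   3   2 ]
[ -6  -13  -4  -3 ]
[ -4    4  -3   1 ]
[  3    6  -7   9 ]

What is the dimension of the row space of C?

4

Row reduce to echelon form.
R2 ← R2 + (6)·R1: [0, 53, 14, 9]
R3 ← R3 + (4)·R1: [0, 48, 9, 9]
R4 ← R4 − (3)·R1: [0, -27, -16, 3]
R3 ← R3 − (48/53)·R2: [0, 0, -195/53, 45/53]
R4 ← R4 + (27/53)·R2: [0, 0, -470/53, 402/53]
R4 ← R4 − (94/39)·R3: [0, 0, 0, 72/13]
Echelon form has 4 nonzero rows, so rank(C) = 4.
The row space has dimension equal to the rank: 4.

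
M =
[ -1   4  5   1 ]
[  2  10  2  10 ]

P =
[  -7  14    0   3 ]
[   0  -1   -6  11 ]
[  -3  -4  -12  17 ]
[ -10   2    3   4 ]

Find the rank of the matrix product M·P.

First compute MP:
[[-18, -36, -81, 130],
 [-120,  30, -54, 190]]
Now row reduce the product.
R2 ← R2 − (20/3)·R1: [0, 270, 486, -2030/3]
2 nonzero rows, so rank(MP) = 2.

2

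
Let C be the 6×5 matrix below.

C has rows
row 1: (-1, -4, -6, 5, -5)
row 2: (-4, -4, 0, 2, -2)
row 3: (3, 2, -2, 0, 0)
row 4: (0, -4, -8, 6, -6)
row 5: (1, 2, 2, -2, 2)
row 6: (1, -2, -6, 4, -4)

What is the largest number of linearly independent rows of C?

Row reduce to echelon form.
R2 ← R2 − (4)·R1: [0, 12, 24, -18, 18]
R3 ← R3 + (3)·R1: [0, -10, -20, 15, -15]
R5 ← R5 + R1: [0, -2, -4, 3, -3]
R6 ← R6 + R1: [0, -6, -12, 9, -9]
R3 ← R3 + (5/6)·R2: [0, 0, 0, 0, 0]
R4 ← R4 + (1/3)·R2: [0, 0, 0, 0, 0]
R5 ← R5 + (1/6)·R2: [0, 0, 0, 0, 0]
R6 ← R6 + (1/2)·R2: [0, 0, 0, 0, 0]
Echelon form has 2 nonzero rows, so rank(C) = 2.
The rank gives the maximum number of linearly independent rows: 2.

2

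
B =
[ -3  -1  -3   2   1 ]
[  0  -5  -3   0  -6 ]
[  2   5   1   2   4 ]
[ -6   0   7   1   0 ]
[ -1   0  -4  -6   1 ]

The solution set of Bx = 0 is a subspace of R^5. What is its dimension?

0

Row reduce to echelon form.
R3 ← R3 + (2/3)·R1: [0, 13/3, -1, 10/3, 14/3]
R4 ← R4 − (2)·R1: [0, 2, 13, -3, -2]
R5 ← R5 − (1/3)·R1: [0, 1/3, -3, -20/3, 2/3]
R3 ← R3 + (13/15)·R2: [0, 0, -18/5, 10/3, -8/15]
R4 ← R4 + (2/5)·R2: [0, 0, 59/5, -3, -22/5]
R5 ← R5 + (1/15)·R2: [0, 0, -16/5, -20/3, 4/15]
R4 ← R4 + (59/18)·R3: [0, 0, 0, 214/27, -166/27]
R5 ← R5 − (8/9)·R3: [0, 0, 0, -260/27, 20/27]
R5 ← R5 + (130/107)·R4: [0, 0, 0, 0, -720/107]
5 nonzero rows, so rank(B) = 5.
B has 5 columns; by rank–nullity, nullity = 5 − 5 = 0.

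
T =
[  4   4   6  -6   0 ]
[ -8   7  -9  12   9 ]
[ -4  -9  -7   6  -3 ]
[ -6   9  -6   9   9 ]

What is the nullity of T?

Row reduce to echelon form.
R2 ← R2 + (2)·R1: [0, 15, 3, 0, 9]
R3 ← R3 + R1: [0, -5, -1, 0, -3]
R4 ← R4 + (3/2)·R1: [0, 15, 3, 0, 9]
R3 ← R3 + (1/3)·R2: [0, 0, 0, 0, 0]
R4 ← R4 − R2: [0, 0, 0, 0, 0]
2 nonzero rows, so rank(T) = 2.
T has 5 columns; by rank–nullity, nullity = 5 − 2 = 3.

3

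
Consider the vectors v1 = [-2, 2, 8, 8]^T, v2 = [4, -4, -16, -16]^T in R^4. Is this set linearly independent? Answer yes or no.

no

Form the matrix with these vectors as rows and row reduce.
R2 ← R2 + (2)·R1: [0, 0, 0, 0]
1 nonzero row, so the 2 vectors span a space of dimension 1.
Since 1 < 2, the vectors are linearly dependent.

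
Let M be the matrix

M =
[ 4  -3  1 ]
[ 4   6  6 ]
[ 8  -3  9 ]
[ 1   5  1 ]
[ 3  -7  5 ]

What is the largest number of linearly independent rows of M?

3

Row reduce to echelon form.
R2 ← R2 − R1: [0, 9, 5]
R3 ← R3 − (2)·R1: [0, 3, 7]
R4 ← R4 − (1/4)·R1: [0, 23/4, 3/4]
R5 ← R5 − (3/4)·R1: [0, -19/4, 17/4]
R3 ← R3 − (1/3)·R2: [0, 0, 16/3]
R4 ← R4 − (23/36)·R2: [0, 0, -22/9]
R5 ← R5 + (19/36)·R2: [0, 0, 62/9]
R4 ← R4 + (11/24)·R3: [0, 0, 0]
R5 ← R5 − (31/24)·R3: [0, 0, 0]
Echelon form has 3 nonzero rows, so rank(M) = 3.
The rank gives the maximum number of linearly independent rows: 3.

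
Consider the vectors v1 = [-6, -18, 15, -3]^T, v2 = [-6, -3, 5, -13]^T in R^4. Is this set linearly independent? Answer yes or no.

Form the matrix with these vectors as rows and row reduce.
R2 ← R2 − R1: [0, 15, -10, -10]
2 nonzero rows, so the 2 vectors span a space of dimension 2.
Since 2 = 2, the vectors are linearly independent.

yes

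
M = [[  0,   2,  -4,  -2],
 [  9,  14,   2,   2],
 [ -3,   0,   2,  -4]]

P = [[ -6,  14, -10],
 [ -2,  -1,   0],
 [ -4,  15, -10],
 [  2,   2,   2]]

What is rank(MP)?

First compute MP:
[[  8, -66,  36],
 [-86, 146, -106],
 [  2, -20,   2]]
Now row reduce the product.
R2 ← R2 + (43/4)·R1: [0, -1127/2, 281]
R3 ← R3 − (1/4)·R1: [0, -7/2, -7]
R3 ← R3 − (1/161)·R2: [0, 0, -1408/161]
3 nonzero rows, so rank(MP) = 3.

3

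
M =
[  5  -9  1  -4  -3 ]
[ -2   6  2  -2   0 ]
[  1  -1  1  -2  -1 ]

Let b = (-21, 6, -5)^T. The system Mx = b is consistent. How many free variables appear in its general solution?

3

Row reduce the augmented matrix [M | b].
R2 ← R2 + (2/5)·R1: [0, 12/5, 12/5, -18/5, -6/5, -12/5]
R3 ← R3 − (1/5)·R1: [0, 4/5, 4/5, -6/5, -2/5, -4/5]
R3 ← R3 − (1/3)·R2: [0, 0, 0, 0, 0, 0]
The echelon form has 2 nonzero rows, and every pivot lies in the first 5 columns, so rank(M) = rank([M|b]) = 2.
The system is consistent.
Free variables = (unknowns) − (rank) = 5 − 2 = 3.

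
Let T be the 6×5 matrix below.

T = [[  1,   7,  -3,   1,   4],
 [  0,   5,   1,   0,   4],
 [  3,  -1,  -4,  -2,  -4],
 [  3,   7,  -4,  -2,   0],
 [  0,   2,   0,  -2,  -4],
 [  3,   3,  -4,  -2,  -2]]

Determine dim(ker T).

Row reduce to echelon form.
R3 ← R3 − (3)·R1: [0, -22, 5, -5, -16]
R4 ← R4 − (3)·R1: [0, -14, 5, -5, -12]
R6 ← R6 − (3)·R1: [0, -18, 5, -5, -14]
R3 ← R3 + (22/5)·R2: [0, 0, 47/5, -5, 8/5]
R4 ← R4 + (14/5)·R2: [0, 0, 39/5, -5, -4/5]
R5 ← R5 − (2/5)·R2: [0, 0, -2/5, -2, -28/5]
R6 ← R6 + (18/5)·R2: [0, 0, 43/5, -5, 2/5]
R4 ← R4 − (39/47)·R3: [0, 0, 0, -40/47, -100/47]
R5 ← R5 + (2/47)·R3: [0, 0, 0, -104/47, -260/47]
R6 ← R6 − (43/47)·R3: [0, 0, 0, -20/47, -50/47]
R5 ← R5 − (13/5)·R4: [0, 0, 0, 0, 0]
R6 ← R6 − (1/2)·R4: [0, 0, 0, 0, 0]
4 nonzero rows, so rank(T) = 4.
T has 5 columns; by rank–nullity, nullity = 5 − 4 = 1.

1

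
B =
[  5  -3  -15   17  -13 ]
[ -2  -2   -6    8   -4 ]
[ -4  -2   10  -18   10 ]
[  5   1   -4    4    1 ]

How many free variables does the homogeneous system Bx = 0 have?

1

Row reduce to echelon form.
R2 ← R2 + (2/5)·R1: [0, -16/5, -12, 74/5, -46/5]
R3 ← R3 + (4/5)·R1: [0, -22/5, -2, -22/5, -2/5]
R4 ← R4 − R1: [0, 4, 11, -13, 14]
R3 ← R3 − (11/8)·R2: [0, 0, 29/2, -99/4, 49/4]
R4 ← R4 + (5/4)·R2: [0, 0, -4, 11/2, 5/2]
R4 ← R4 + (8/29)·R3: [0, 0, 0, -77/58, 341/58]
4 nonzero rows, so rank(B) = 4.
B has 5 columns; by rank–nullity, nullity = 5 − 4 = 1.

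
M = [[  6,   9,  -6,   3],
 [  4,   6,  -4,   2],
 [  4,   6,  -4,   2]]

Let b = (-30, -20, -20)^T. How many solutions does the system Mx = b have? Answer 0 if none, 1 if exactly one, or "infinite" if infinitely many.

infinite

Row reduce the augmented matrix [M | b].
R2 ← R2 − (2/3)·R1: [0, 0, 0, 0, 0]
R3 ← R3 − (2/3)·R1: [0, 0, 0, 0, 0]
The echelon form has 1 nonzero rows, and every pivot lies in the first 4 columns, so rank(M) = rank([M|b]) = 1.
The system is consistent.
rank = 1 < 4 unknowns, so there are infinitely many solutions.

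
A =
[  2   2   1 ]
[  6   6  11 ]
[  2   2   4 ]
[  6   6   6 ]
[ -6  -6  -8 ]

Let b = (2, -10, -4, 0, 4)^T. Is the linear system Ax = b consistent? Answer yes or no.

yes

Row reduce the augmented matrix [A | b].
R2 ← R2 − (3)·R1: [0, 0, 8, -16]
R3 ← R3 − R1: [0, 0, 3, -6]
R4 ← R4 − (3)·R1: [0, 0, 3, -6]
R5 ← R5 + (3)·R1: [0, 0, -5, 10]
R3 ← R3 − (3/8)·R2: [0, 0, 0, 0]
R4 ← R4 − (3/8)·R2: [0, 0, 0, 0]
R5 ← R5 + (5/8)·R2: [0, 0, 0, 0]
The echelon form has 2 nonzero rows, and every pivot lies in the first 3 columns, so rank(A) = rank([A|b]) = 2.
The system is consistent.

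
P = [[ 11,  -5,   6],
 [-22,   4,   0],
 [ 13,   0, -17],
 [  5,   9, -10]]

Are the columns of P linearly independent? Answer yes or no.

Row reduce P to echelon form.
R2 ← R2 + (2)·R1: [0, -6, 12]
R3 ← R3 − (13/11)·R1: [0, 65/11, -265/11]
R4 ← R4 − (5/11)·R1: [0, 124/11, -140/11]
R3 ← R3 + (65/66)·R2: [0, 0, -135/11]
R4 ← R4 + (62/33)·R2: [0, 0, 108/11]
R4 ← R4 + (4/5)·R3: [0, 0, 0]
3 pivots among 3 columns.
Every column is a pivot column, so the columns are linearly independent.

yes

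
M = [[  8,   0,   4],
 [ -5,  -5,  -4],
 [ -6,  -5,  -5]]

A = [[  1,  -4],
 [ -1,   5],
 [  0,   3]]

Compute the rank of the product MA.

2

First compute MA:
[[  8, -20],
 [  0, -17],
 [ -1, -16]]
Now row reduce the product.
R3 ← R3 + (1/8)·R1: [0, -37/2]
R3 ← R3 − (37/34)·R2: [0, 0]
2 nonzero rows, so rank(MA) = 2.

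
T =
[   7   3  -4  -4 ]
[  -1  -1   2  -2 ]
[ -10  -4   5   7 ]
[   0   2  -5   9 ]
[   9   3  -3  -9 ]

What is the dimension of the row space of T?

2

Row reduce to echelon form.
R2 ← R2 + (1/7)·R1: [0, -4/7, 10/7, -18/7]
R3 ← R3 + (10/7)·R1: [0, 2/7, -5/7, 9/7]
R5 ← R5 − (9/7)·R1: [0, -6/7, 15/7, -27/7]
R3 ← R3 + (1/2)·R2: [0, 0, 0, 0]
R4 ← R4 + (7/2)·R2: [0, 0, 0, 0]
R5 ← R5 − (3/2)·R2: [0, 0, 0, 0]
Echelon form has 2 nonzero rows, so rank(T) = 2.
The row space has dimension equal to the rank: 2.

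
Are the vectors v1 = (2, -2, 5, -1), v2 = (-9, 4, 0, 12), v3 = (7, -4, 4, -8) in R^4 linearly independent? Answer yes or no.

no

Form the matrix with these vectors as rows and row reduce.
R2 ← R2 + (9/2)·R1: [0, -5, 45/2, 15/2]
R3 ← R3 − (7/2)·R1: [0, 3, -27/2, -9/2]
R3 ← R3 + (3/5)·R2: [0, 0, 0, 0]
2 nonzero rows, so the 3 vectors span a space of dimension 2.
Since 2 < 3, the vectors are linearly dependent.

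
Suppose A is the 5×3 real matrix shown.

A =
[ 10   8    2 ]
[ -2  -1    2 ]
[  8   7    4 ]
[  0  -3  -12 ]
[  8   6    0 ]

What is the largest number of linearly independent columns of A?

2

Row reduce to echelon form.
R2 ← R2 + (1/5)·R1: [0, 3/5, 12/5]
R3 ← R3 − (4/5)·R1: [0, 3/5, 12/5]
R5 ← R5 − (4/5)·R1: [0, -2/5, -8/5]
R3 ← R3 − R2: [0, 0, 0]
R4 ← R4 + (5)·R2: [0, 0, 0]
R5 ← R5 + (2/3)·R2: [0, 0, 0]
Echelon form has 2 nonzero rows, so rank(A) = 2.
The rank gives the maximum number of linearly independent columns: 2.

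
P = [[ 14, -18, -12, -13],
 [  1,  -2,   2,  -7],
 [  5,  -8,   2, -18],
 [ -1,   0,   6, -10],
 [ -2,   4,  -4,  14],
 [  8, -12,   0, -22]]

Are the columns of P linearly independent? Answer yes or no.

no

Row reduce P to echelon form.
R2 ← R2 − (1/14)·R1: [0, -5/7, 20/7, -85/14]
R3 ← R3 − (5/14)·R1: [0, -11/7, 44/7, -187/14]
R4 ← R4 + (1/14)·R1: [0, -9/7, 36/7, -153/14]
R5 ← R5 + (1/7)·R1: [0, 10/7, -40/7, 85/7]
R6 ← R6 − (4/7)·R1: [0, -12/7, 48/7, -102/7]
R3 ← R3 − (11/5)·R2: [0, 0, 0, 0]
R4 ← R4 − (9/5)·R2: [0, 0, 0, 0]
R5 ← R5 + (2)·R2: [0, 0, 0, 0]
R6 ← R6 − (12/5)·R2: [0, 0, 0, 0]
2 pivots among 4 columns.
Only 2 < 4 pivot columns, so the columns are linearly dependent.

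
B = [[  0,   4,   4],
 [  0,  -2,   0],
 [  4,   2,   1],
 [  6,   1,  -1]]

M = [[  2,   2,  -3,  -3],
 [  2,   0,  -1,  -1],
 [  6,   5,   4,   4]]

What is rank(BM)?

3

First compute BM:
[[ 32,  20,  12,  12],
 [ -4,   0,   2,   2],
 [ 18,  13, -10, -10],
 [  8,   7, -23, -23]]
Now row reduce the product.
R2 ← R2 + (1/8)·R1: [0, 5/2, 7/2, 7/2]
R3 ← R3 − (9/16)·R1: [0, 7/4, -67/4, -67/4]
R4 ← R4 − (1/4)·R1: [0, 2, -26, -26]
R3 ← R3 − (7/10)·R2: [0, 0, -96/5, -96/5]
R4 ← R4 − (4/5)·R2: [0, 0, -144/5, -144/5]
R4 ← R4 − (3/2)·R3: [0, 0, 0, 0]
3 nonzero rows, so rank(BM) = 3.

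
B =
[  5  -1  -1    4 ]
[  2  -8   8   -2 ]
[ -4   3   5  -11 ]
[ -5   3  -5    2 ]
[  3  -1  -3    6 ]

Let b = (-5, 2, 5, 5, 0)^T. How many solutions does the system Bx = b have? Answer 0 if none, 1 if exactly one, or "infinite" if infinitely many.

0

Row reduce the augmented matrix [B | b].
R2 ← R2 − (2/5)·R1: [0, -38/5, 42/5, -18/5, 4]
R3 ← R3 + (4/5)·R1: [0, 11/5, 21/5, -39/5, 1]
R4 ← R4 + R1: [0, 2, -6, 6, 0]
R5 ← R5 − (3/5)·R1: [0, -2/5, -12/5, 18/5, 3]
R3 ← R3 + (11/38)·R2: [0, 0, 126/19, -168/19, 41/19]
R4 ← R4 + (5/19)·R2: [0, 0, -72/19, 96/19, 20/19]
R5 ← R5 − (1/19)·R2: [0, 0, -54/19, 72/19, 53/19]
R4 ← R4 + (4/7)·R3: [0, 0, 0, 0, 16/7]
R5 ← R5 + (3/7)·R3: [0, 0, 0, 0, 26/7]
R5 ← R5 − (13/8)·R4: [0, 0, 0, 0, 0]
The echelon form has 4 nonzero rows; the last pivot sits in the augmented column, so rank(B) = 3 but rank([B|b]) = 4.
Since the ranks differ, the system is inconsistent.
It has no solutions.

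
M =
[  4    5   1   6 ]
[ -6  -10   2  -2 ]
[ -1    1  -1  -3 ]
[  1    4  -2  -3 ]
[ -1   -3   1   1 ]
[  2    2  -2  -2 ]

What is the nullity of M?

Row reduce to echelon form.
R2 ← R2 + (3/2)·R1: [0, -5/2, 7/2, 7]
R3 ← R3 + (1/4)·R1: [0, 9/4, -3/4, -3/2]
R4 ← R4 − (1/4)·R1: [0, 11/4, -9/4, -9/2]
R5 ← R5 + (1/4)·R1: [0, -7/4, 5/4, 5/2]
R6 ← R6 − (1/2)·R1: [0, -1/2, -5/2, -5]
R3 ← R3 + (9/10)·R2: [0, 0, 12/5, 24/5]
R4 ← R4 + (11/10)·R2: [0, 0, 8/5, 16/5]
R5 ← R5 − (7/10)·R2: [0, 0, -6/5, -12/5]
R6 ← R6 − (1/5)·R2: [0, 0, -16/5, -32/5]
R4 ← R4 − (2/3)·R3: [0, 0, 0, 0]
R5 ← R5 + (1/2)·R3: [0, 0, 0, 0]
R6 ← R6 + (4/3)·R3: [0, 0, 0, 0]
3 nonzero rows, so rank(M) = 3.
M has 4 columns; by rank–nullity, nullity = 4 − 3 = 1.

1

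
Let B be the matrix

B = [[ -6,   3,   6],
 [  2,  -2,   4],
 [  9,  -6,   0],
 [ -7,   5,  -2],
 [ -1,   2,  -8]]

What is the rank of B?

2

Row reduce to echelon form.
R2 ← R2 + (1/3)·R1: [0, -1, 6]
R3 ← R3 + (3/2)·R1: [0, -3/2, 9]
R4 ← R4 − (7/6)·R1: [0, 3/2, -9]
R5 ← R5 − (1/6)·R1: [0, 3/2, -9]
R3 ← R3 − (3/2)·R2: [0, 0, 0]
R4 ← R4 + (3/2)·R2: [0, 0, 0]
R5 ← R5 + (3/2)·R2: [0, 0, 0]
Echelon form has 2 nonzero rows, so rank(B) = 2.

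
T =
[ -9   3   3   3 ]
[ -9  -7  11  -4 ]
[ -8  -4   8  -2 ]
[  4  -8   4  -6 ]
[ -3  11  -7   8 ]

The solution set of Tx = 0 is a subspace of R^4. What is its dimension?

2

Row reduce to echelon form.
R2 ← R2 − R1: [0, -10, 8, -7]
R3 ← R3 − (8/9)·R1: [0, -20/3, 16/3, -14/3]
R4 ← R4 + (4/9)·R1: [0, -20/3, 16/3, -14/3]
R5 ← R5 − (1/3)·R1: [0, 10, -8, 7]
R3 ← R3 − (2/3)·R2: [0, 0, 0, 0]
R4 ← R4 − (2/3)·R2: [0, 0, 0, 0]
R5 ← R5 + R2: [0, 0, 0, 0]
2 nonzero rows, so rank(T) = 2.
T has 4 columns; by rank–nullity, nullity = 4 − 2 = 2.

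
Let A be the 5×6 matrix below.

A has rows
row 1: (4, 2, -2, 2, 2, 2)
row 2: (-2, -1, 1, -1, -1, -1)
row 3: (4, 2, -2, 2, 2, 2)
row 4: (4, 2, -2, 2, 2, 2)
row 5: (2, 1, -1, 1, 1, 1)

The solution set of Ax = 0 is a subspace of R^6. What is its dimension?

Row reduce to echelon form.
R2 ← R2 + (1/2)·R1: [0, 0, 0, 0, 0, 0]
R3 ← R3 − R1: [0, 0, 0, 0, 0, 0]
R4 ← R4 − R1: [0, 0, 0, 0, 0, 0]
R5 ← R5 − (1/2)·R1: [0, 0, 0, 0, 0, 0]
1 nonzero row, so rank(A) = 1.
A has 6 columns; by rank–nullity, nullity = 6 − 1 = 5.

5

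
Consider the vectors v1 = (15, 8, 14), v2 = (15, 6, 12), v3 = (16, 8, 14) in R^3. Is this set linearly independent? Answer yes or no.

yes

Form the matrix with these vectors as rows and row reduce.
R2 ← R2 − R1: [0, -2, -2]
R3 ← R3 − (16/15)·R1: [0, -8/15, -14/15]
R3 ← R3 − (4/15)·R2: [0, 0, -2/5]
3 nonzero rows, so the 3 vectors span a space of dimension 3.
Since 3 = 3, the vectors are linearly independent.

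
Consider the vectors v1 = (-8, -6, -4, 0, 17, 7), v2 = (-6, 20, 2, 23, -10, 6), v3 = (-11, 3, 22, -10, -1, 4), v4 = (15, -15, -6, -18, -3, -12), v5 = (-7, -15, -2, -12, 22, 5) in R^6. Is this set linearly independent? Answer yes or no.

no

Form the matrix with these vectors as rows and row reduce.
R2 ← R2 − (3/4)·R1: [0, 49/2, 5, 23, -91/4, 3/4]
R3 ← R3 − (11/8)·R1: [0, 45/4, 55/2, -10, -195/8, -45/8]
R4 ← R4 + (15/8)·R1: [0, -105/4, -27/2, -18, 231/8, 9/8]
R5 ← R5 − (7/8)·R1: [0, -39/4, 3/2, -12, 57/8, -9/8]
R3 ← R3 − (45/98)·R2: [0, 0, 1235/49, -2015/98, -195/14, -585/98]
R4 ← R4 + (15/14)·R2: [0, 0, -57/7, 93/14, 9/2, 27/14]
R5 ← R5 + (39/98)·R2: [0, 0, 171/49, -279/98, -27/14, -81/98]
R4 ← R4 + (21/65)·R3: [0, 0, 0, 0, 0, 0]
R5 ← R5 − (9/65)·R3: [0, 0, 0, 0, 0, 0]
3 nonzero rows, so the 5 vectors span a space of dimension 3.
Since 3 < 5, the vectors are linearly dependent.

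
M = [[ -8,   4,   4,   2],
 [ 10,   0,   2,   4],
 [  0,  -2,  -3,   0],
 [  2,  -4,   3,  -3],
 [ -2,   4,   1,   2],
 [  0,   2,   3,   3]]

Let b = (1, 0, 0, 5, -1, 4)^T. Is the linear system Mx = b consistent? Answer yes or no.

Row reduce the augmented matrix [M | b].
R2 ← R2 + (5/4)·R1: [0, 5, 7, 13/2, 5/4]
R4 ← R4 + (1/4)·R1: [0, -3, 4, -5/2, 21/4]
R5 ← R5 − (1/4)·R1: [0, 3, 0, 3/2, -5/4]
R3 ← R3 + (2/5)·R2: [0, 0, -1/5, 13/5, 1/2]
R4 ← R4 + (3/5)·R2: [0, 0, 41/5, 7/5, 6]
R5 ← R5 − (3/5)·R2: [0, 0, -21/5, -12/5, -2]
R6 ← R6 − (2/5)·R2: [0, 0, 1/5, 2/5, 7/2]
R4 ← R4 + (41)·R3: [0, 0, 0, 108, 53/2]
R5 ← R5 − (21)·R3: [0, 0, 0, -57, -25/2]
R6 ← R6 + R3: [0, 0, 0, 3, 4]
R5 ← R5 + (19/36)·R4: [0, 0, 0, 0, 107/72]
R6 ← R6 − (1/36)·R4: [0, 0, 0, 0, 235/72]
R6 ← R6 − (235/107)·R5: [0, 0, 0, 0, 0]
The echelon form has 5 nonzero rows; the last pivot sits in the augmented column, so rank(M) = 4 but rank([M|b]) = 5.
Since the ranks differ, the system is inconsistent.

no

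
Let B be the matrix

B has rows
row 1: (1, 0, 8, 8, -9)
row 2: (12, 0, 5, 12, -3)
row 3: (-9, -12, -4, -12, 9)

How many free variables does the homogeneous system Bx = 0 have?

2

Row reduce to echelon form.
R2 ← R2 − (12)·R1: [0, 0, -91, -84, 105]
R3 ← R3 + (9)·R1: [0, -12, 68, 60, -72]
Swap R2 ↔ R3
3 nonzero rows, so rank(B) = 3.
B has 5 columns; by rank–nullity, nullity = 5 − 3 = 2.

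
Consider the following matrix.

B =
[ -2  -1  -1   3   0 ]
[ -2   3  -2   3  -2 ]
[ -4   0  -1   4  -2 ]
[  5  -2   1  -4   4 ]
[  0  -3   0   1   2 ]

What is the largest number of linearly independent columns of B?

3

Row reduce to echelon form.
R2 ← R2 − R1: [0, 4, -1, 0, -2]
R3 ← R3 − (2)·R1: [0, 2, 1, -2, -2]
R4 ← R4 + (5/2)·R1: [0, -9/2, -3/2, 7/2, 4]
R3 ← R3 − (1/2)·R2: [0, 0, 3/2, -2, -1]
R4 ← R4 + (9/8)·R2: [0, 0, -21/8, 7/2, 7/4]
R5 ← R5 + (3/4)·R2: [0, 0, -3/4, 1, 1/2]
R4 ← R4 + (7/4)·R3: [0, 0, 0, 0, 0]
R5 ← R5 + (1/2)·R3: [0, 0, 0, 0, 0]
Echelon form has 3 nonzero rows, so rank(B) = 3.
The rank gives the maximum number of linearly independent columns: 3.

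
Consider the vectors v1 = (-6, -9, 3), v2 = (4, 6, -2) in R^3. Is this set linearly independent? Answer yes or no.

Form the matrix with these vectors as rows and row reduce.
R2 ← R2 + (2/3)·R1: [0, 0, 0]
1 nonzero row, so the 2 vectors span a space of dimension 1.
Since 1 < 2, the vectors are linearly dependent.

no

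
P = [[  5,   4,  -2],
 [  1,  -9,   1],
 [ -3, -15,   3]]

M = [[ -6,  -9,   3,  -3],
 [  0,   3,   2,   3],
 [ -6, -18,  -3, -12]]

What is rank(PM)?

2

First compute PM:
[[-18,   3,  29,  21],
 [-12, -54, -18, -42],
 [  0, -72, -48, -72]]
Now row reduce the product.
R2 ← R2 − (2/3)·R1: [0, -56, -112/3, -56]
R3 ← R3 − (9/7)·R2: [0, 0, 0, 0]
2 nonzero rows, so rank(PM) = 2.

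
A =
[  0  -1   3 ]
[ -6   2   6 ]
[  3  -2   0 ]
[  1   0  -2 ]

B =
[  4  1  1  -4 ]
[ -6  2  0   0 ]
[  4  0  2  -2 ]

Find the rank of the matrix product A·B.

First compute AB:
[[ 18,  -2,   6,  -6],
 [-12,  -2,   6,  12],
 [ 24,  -1,   3, -12],
 [ -4,   1,  -3,   0]]
Now row reduce the product.
R2 ← R2 + (2/3)·R1: [0, -10/3, 10, 8]
R3 ← R3 − (4/3)·R1: [0, 5/3, -5, -4]
R4 ← R4 + (2/9)·R1: [0, 5/9, -5/3, -4/3]
R3 ← R3 + (1/2)·R2: [0, 0, 0, 0]
R4 ← R4 + (1/6)·R2: [0, 0, 0, 0]
2 nonzero rows, so rank(AB) = 2.

2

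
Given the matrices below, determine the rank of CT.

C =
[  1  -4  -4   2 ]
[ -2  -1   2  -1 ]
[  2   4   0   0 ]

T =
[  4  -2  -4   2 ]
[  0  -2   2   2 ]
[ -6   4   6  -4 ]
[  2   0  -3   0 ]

First compute CT:
[[ 32, -10, -42,  10],
 [-22,  14,  21, -14],
 [  8, -12,   0,  12]]
Now row reduce the product.
R2 ← R2 + (11/16)·R1: [0, 57/8, -63/8, -57/8]
R3 ← R3 − (1/4)·R1: [0, -19/2, 21/2, 19/2]
R3 ← R3 + (4/3)·R2: [0, 0, 0, 0]
2 nonzero rows, so rank(CT) = 2.

2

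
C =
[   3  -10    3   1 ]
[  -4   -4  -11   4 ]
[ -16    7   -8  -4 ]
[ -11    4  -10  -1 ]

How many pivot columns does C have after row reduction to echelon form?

Row reduce to echelon form.
R2 ← R2 + (4/3)·R1: [0, -52/3, -7, 16/3]
R3 ← R3 + (16/3)·R1: [0, -139/3, 8, 4/3]
R4 ← R4 + (11/3)·R1: [0, -98/3, 1, 8/3]
R3 ← R3 − (139/52)·R2: [0, 0, 1389/52, -168/13]
R4 ← R4 − (49/26)·R2: [0, 0, 369/26, -96/13]
R4 ← R4 − (246/463)·R3: [0, 0, 0, -240/463]
Echelon form has 4 nonzero rows, so rank(C) = 4.
Each nonzero row contributes one pivot column: 4 pivot columns.

4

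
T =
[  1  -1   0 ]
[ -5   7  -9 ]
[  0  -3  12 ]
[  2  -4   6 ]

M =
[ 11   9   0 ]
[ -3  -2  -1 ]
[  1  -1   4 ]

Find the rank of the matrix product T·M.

First compute TM:
[[ 14,  11,   1],
 [-85, -50, -43],
 [ 21,  -6,  51],
 [ 40,  20,  28]]
Now row reduce the product.
R2 ← R2 + (85/14)·R1: [0, 235/14, -517/14]
R3 ← R3 − (3/2)·R1: [0, -45/2, 99/2]
R4 ← R4 − (20/7)·R1: [0, -80/7, 176/7]
R3 ← R3 + (63/47)·R2: [0, 0, 0]
R4 ← R4 + (32/47)·R2: [0, 0, 0]
2 nonzero rows, so rank(TM) = 2.

2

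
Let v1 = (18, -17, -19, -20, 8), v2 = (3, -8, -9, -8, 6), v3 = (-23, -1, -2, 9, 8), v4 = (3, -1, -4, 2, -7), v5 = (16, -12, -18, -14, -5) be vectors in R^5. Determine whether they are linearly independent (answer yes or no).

no

Form the matrix with these vectors as rows and row reduce.
R2 ← R2 − (1/6)·R1: [0, -31/6, -35/6, -14/3, 14/3]
R3 ← R3 + (23/18)·R1: [0, -409/18, -473/18, -149/9, 164/9]
R4 ← R4 − (1/6)·R1: [0, 11/6, -5/6, 16/3, -25/3]
R5 ← R5 − (8/9)·R1: [0, 28/9, -10/9, 34/9, -109/9]
R3 ← R3 − (409/93)·R2: [0, 0, -58/93, 123/31, -214/93]
R4 ← R4 + (11/31)·R2: [0, 0, -90/31, 114/31, -207/31]
R5 ← R5 + (56/93)·R2: [0, 0, -430/93, 30/31, -865/93]
R4 ← R4 − (135/29)·R3: [0, 0, 0, -429/29, 117/29]
R5 ← R5 − (215/29)·R3: [0, 0, 0, -825/29, 225/29]
R5 ← R5 − (25/13)·R4: [0, 0, 0, 0, 0]
4 nonzero rows, so the 5 vectors span a space of dimension 4.
Since 4 < 5, the vectors are linearly dependent.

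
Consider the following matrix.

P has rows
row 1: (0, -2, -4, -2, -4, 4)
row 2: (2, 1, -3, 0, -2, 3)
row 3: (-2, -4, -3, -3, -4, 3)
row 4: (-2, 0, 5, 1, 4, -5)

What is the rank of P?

2

Row reduce to echelon form.
Swap R1 ↔ R2
R3 ← R3 + R1: [0, -3, -6, -3, -6, 6]
R4 ← R4 + R1: [0, 1, 2, 1, 2, -2]
R3 ← R3 − (3/2)·R2: [0, 0, 0, 0, 0, 0]
R4 ← R4 + (1/2)·R2: [0, 0, 0, 0, 0, 0]
Echelon form has 2 nonzero rows, so rank(P) = 2.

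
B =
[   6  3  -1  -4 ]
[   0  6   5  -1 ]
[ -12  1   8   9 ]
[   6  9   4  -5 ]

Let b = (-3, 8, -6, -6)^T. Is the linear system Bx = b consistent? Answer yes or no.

no

Row reduce the augmented matrix [B | b].
R3 ← R3 + (2)·R1: [0, 7, 6, 1, -12]
R4 ← R4 − R1: [0, 6, 5, -1, -3]
R3 ← R3 − (7/6)·R2: [0, 0, 1/6, 13/6, -64/3]
R4 ← R4 − R2: [0, 0, 0, 0, -11]
The echelon form has 4 nonzero rows; the last pivot sits in the augmented column, so rank(B) = 3 but rank([B|b]) = 4.
Since the ranks differ, the system is inconsistent.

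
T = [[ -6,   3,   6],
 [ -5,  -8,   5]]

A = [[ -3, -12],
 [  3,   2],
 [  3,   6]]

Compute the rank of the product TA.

First compute TA:
[[ 45, 114],
 [  6,  74]]
Now row reduce the product.
R2 ← R2 − (2/15)·R1: [0, 294/5]
2 nonzero rows, so rank(TA) = 2.

2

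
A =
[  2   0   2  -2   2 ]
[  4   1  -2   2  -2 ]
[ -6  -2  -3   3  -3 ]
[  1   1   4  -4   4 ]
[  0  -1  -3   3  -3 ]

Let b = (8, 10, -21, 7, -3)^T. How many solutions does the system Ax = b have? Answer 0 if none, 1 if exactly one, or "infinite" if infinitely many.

Row reduce the augmented matrix [A | b].
R2 ← R2 − (2)·R1: [0, 1, -6, 6, -6, -6]
R3 ← R3 + (3)·R1: [0, -2, 3, -3, 3, 3]
R4 ← R4 − (1/2)·R1: [0, 1, 3, -3, 3, 3]
R3 ← R3 + (2)·R2: [0, 0, -9, 9, -9, -9]
R4 ← R4 − R2: [0, 0, 9, -9, 9, 9]
R5 ← R5 + R2: [0, 0, -9, 9, -9, -9]
R4 ← R4 + R3: [0, 0, 0, 0, 0, 0]
R5 ← R5 − R3: [0, 0, 0, 0, 0, 0]
The echelon form has 3 nonzero rows, and every pivot lies in the first 5 columns, so rank(A) = rank([A|b]) = 3.
The system is consistent.
rank = 3 < 5 unknowns, so there are infinitely many solutions.

infinite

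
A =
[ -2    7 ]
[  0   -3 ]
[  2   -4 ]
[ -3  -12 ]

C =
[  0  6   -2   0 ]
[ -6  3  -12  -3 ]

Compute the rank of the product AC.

First compute AC:
[[-42,   9, -80, -21],
 [ 18,  -9,  36,   9],
 [ 24,   0,  44,  12],
 [ 72, -54, 150,  36]]
Now row reduce the product.
R2 ← R2 + (3/7)·R1: [0, -36/7, 12/7, 0]
R3 ← R3 + (4/7)·R1: [0, 36/7, -12/7, 0]
R4 ← R4 + (12/7)·R1: [0, -270/7, 90/7, 0]
R3 ← R3 + R2: [0, 0, 0, 0]
R4 ← R4 − (15/2)·R2: [0, 0, 0, 0]
2 nonzero rows, so rank(AC) = 2.

2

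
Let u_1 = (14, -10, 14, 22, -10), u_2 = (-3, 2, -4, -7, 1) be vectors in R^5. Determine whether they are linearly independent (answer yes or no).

Form the matrix with these vectors as rows and row reduce.
R2 ← R2 + (3/14)·R1: [0, -1/7, -1, -16/7, -8/7]
2 nonzero rows, so the 2 vectors span a space of dimension 2.
Since 2 = 2, the vectors are linearly independent.

yes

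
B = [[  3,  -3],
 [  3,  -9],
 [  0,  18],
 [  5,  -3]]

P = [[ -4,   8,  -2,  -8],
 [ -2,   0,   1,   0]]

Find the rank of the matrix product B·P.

First compute BP:
[[ -6,  24,  -9, -24],
 [  6,  24, -15, -24],
 [-36,   0,  18,   0],
 [-14,  40, -13, -40]]
Now row reduce the product.
R2 ← R2 + R1: [0, 48, -24, -48]
R3 ← R3 − (6)·R1: [0, -144, 72, 144]
R4 ← R4 − (7/3)·R1: [0, -16, 8, 16]
R3 ← R3 + (3)·R2: [0, 0, 0, 0]
R4 ← R4 + (1/3)·R2: [0, 0, 0, 0]
2 nonzero rows, so rank(BP) = 2.

2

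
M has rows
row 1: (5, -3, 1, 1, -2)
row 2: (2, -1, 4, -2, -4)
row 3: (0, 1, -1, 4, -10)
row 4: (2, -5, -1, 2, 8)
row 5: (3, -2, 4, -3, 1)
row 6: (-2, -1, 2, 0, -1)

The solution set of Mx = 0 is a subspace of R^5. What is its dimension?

0

Row reduce to echelon form.
R2 ← R2 − (2/5)·R1: [0, 1/5, 18/5, -12/5, -16/5]
R4 ← R4 − (2/5)·R1: [0, -19/5, -7/5, 8/5, 44/5]
R5 ← R5 − (3/5)·R1: [0, -1/5, 17/5, -18/5, 11/5]
R6 ← R6 + (2/5)·R1: [0, -11/5, 12/5, 2/5, -9/5]
R3 ← R3 − (5)·R2: [0, 0, -19, 16, 6]
R4 ← R4 + (19)·R2: [0, 0, 67, -44, -52]
R5 ← R5 + R2: [0, 0, 7, -6, -1]
R6 ← R6 + (11)·R2: [0, 0, 42, -26, -37]
R4 ← R4 + (67/19)·R3: [0, 0, 0, 236/19, -586/19]
R5 ← R5 + (7/19)·R3: [0, 0, 0, -2/19, 23/19]
R6 ← R6 + (42/19)·R3: [0, 0, 0, 178/19, -451/19]
R5 ← R5 + (1/118)·R4: [0, 0, 0, 0, 56/59]
R6 ← R6 − (89/118)·R4: [0, 0, 0, 0, -28/59]
R6 ← R6 + (1/2)·R5: [0, 0, 0, 0, 0]
5 nonzero rows, so rank(M) = 5.
M has 5 columns; by rank–nullity, nullity = 5 − 5 = 0.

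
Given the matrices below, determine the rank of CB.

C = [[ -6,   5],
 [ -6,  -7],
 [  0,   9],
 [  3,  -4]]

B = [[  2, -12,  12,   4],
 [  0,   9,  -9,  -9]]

2

First compute CB:
[[-12, 117, -117, -69],
 [-12,   9,  -9,  39],
 [  0,  81, -81, -81],
 [  6, -72,  72,  48]]
Now row reduce the product.
R2 ← R2 − R1: [0, -108, 108, 108]
R4 ← R4 + (1/2)·R1: [0, -27/2, 27/2, 27/2]
R3 ← R3 + (3/4)·R2: [0, 0, 0, 0]
R4 ← R4 − (1/8)·R2: [0, 0, 0, 0]
2 nonzero rows, so rank(CB) = 2.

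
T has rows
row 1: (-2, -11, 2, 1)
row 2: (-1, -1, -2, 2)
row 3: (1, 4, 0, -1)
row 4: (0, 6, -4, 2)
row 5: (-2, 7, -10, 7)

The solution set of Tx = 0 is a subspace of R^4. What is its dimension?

Row reduce to echelon form.
R2 ← R2 − (1/2)·R1: [0, 9/2, -3, 3/2]
R3 ← R3 + (1/2)·R1: [0, -3/2, 1, -1/2]
R5 ← R5 − R1: [0, 18, -12, 6]
R3 ← R3 + (1/3)·R2: [0, 0, 0, 0]
R4 ← R4 − (4/3)·R2: [0, 0, 0, 0]
R5 ← R5 − (4)·R2: [0, 0, 0, 0]
2 nonzero rows, so rank(T) = 2.
T has 4 columns; by rank–nullity, nullity = 4 − 2 = 2.

2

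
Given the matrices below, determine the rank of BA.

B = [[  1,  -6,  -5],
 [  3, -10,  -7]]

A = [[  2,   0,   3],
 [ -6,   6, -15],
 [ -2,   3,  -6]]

First compute BA:
[[ 48, -51, 123],
 [ 80, -81, 201]]
Now row reduce the product.
R2 ← R2 − (5/3)·R1: [0, 4, -4]
2 nonzero rows, so rank(BA) = 2.

2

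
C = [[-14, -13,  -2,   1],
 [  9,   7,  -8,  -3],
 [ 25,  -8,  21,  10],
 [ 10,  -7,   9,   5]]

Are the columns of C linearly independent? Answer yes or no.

Row reduce C to echelon form.
R2 ← R2 + (9/14)·R1: [0, -19/14, -65/7, -33/14]
R3 ← R3 + (25/14)·R1: [0, -437/14, 122/7, 165/14]
R4 ← R4 + (5/7)·R1: [0, -114/7, 53/7, 40/7]
R3 ← R3 − (23)·R2: [0, 0, 231, 66]
R4 ← R4 − (12)·R2: [0, 0, 119, 34]
R4 ← R4 − (17/33)·R3: [0, 0, 0, 0]
3 pivots among 4 columns.
Only 3 < 4 pivot columns, so the columns are linearly dependent.

no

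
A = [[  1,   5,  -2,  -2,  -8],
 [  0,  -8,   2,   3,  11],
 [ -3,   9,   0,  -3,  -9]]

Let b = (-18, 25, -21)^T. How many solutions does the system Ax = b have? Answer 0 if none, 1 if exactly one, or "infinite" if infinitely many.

Row reduce the augmented matrix [A | b].
R3 ← R3 + (3)·R1: [0, 24, -6, -9, -33, -75]
R3 ← R3 + (3)·R2: [0, 0, 0, 0, 0, 0]
The echelon form has 2 nonzero rows, and every pivot lies in the first 5 columns, so rank(A) = rank([A|b]) = 2.
The system is consistent.
rank = 2 < 5 unknowns, so there are infinitely many solutions.

infinite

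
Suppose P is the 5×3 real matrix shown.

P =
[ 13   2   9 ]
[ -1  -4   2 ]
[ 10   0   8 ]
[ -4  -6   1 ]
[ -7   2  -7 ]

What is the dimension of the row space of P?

2

Row reduce to echelon form.
R2 ← R2 + (1/13)·R1: [0, -50/13, 35/13]
R3 ← R3 − (10/13)·R1: [0, -20/13, 14/13]
R4 ← R4 + (4/13)·R1: [0, -70/13, 49/13]
R5 ← R5 + (7/13)·R1: [0, 40/13, -28/13]
R3 ← R3 − (2/5)·R2: [0, 0, 0]
R4 ← R4 − (7/5)·R2: [0, 0, 0]
R5 ← R5 + (4/5)·R2: [0, 0, 0]
Echelon form has 2 nonzero rows, so rank(P) = 2.
The row space has dimension equal to the rank: 2.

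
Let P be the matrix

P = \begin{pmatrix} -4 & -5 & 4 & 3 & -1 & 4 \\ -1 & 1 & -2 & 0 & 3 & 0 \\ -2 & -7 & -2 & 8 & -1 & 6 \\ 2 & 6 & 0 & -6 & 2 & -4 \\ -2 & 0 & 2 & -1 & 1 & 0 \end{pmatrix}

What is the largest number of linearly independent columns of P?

4

Row reduce to echelon form.
R2 ← R2 − (1/4)·R1: [0, 9/4, -3, -3/4, 13/4, -1]
R3 ← R3 − (1/2)·R1: [0, -9/2, -4, 13/2, -1/2, 4]
R4 ← R4 + (1/2)·R1: [0, 7/2, 2, -9/2, 3/2, -2]
R5 ← R5 − (1/2)·R1: [0, 5/2, 0, -5/2, 3/2, -2]
R3 ← R3 + (2)·R2: [0, 0, -10, 5, 6, 2]
R4 ← R4 − (14/9)·R2: [0, 0, 20/3, -10/3, -32/9, -4/9]
R5 ← R5 − (10/9)·R2: [0, 0, 10/3, -5/3, -19/9, -8/9]
R4 ← R4 + (2/3)·R3: [0, 0, 0, 0, 4/9, 8/9]
R5 ← R5 + (1/3)·R3: [0, 0, 0, 0, -1/9, -2/9]
R5 ← R5 + (1/4)·R4: [0, 0, 0, 0, 0, 0]
Echelon form has 4 nonzero rows, so rank(P) = 4.
The rank gives the maximum number of linearly independent columns: 4.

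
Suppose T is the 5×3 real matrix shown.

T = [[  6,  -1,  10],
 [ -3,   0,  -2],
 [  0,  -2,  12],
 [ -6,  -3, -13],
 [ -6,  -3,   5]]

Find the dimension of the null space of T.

0

Row reduce to echelon form.
R2 ← R2 + (1/2)·R1: [0, -1/2, 3]
R4 ← R4 + R1: [0, -4, -3]
R5 ← R5 + R1: [0, -4, 15]
R3 ← R3 − (4)·R2: [0, 0, 0]
R4 ← R4 − (8)·R2: [0, 0, -27]
R5 ← R5 − (8)·R2: [0, 0, -9]
Swap R3 ↔ R4
R5 ← R5 − (1/3)·R3: [0, 0, 0]
3 nonzero rows, so rank(T) = 3.
T has 3 columns; by rank–nullity, nullity = 3 − 3 = 0.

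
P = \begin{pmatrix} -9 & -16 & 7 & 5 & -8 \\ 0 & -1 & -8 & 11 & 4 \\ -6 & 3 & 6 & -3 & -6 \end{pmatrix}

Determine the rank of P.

3

Row reduce to echelon form.
R3 ← R3 − (2/3)·R1: [0, 41/3, 4/3, -19/3, -2/3]
R3 ← R3 + (41/3)·R2: [0, 0, -108, 144, 54]
Echelon form has 3 nonzero rows, so rank(P) = 3.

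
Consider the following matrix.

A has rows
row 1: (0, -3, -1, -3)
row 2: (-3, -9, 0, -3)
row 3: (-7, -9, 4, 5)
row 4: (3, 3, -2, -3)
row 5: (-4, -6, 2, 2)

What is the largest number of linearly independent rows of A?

2

Row reduce to echelon form.
Swap R1 ↔ R2
R3 ← R3 − (7/3)·R1: [0, 12, 4, 12]
R4 ← R4 + R1: [0, -6, -2, -6]
R5 ← R5 − (4/3)·R1: [0, 6, 2, 6]
R3 ← R3 + (4)·R2: [0, 0, 0, 0]
R4 ← R4 − (2)·R2: [0, 0, 0, 0]
R5 ← R5 + (2)·R2: [0, 0, 0, 0]
Echelon form has 2 nonzero rows, so rank(A) = 2.
The rank gives the maximum number of linearly independent rows: 2.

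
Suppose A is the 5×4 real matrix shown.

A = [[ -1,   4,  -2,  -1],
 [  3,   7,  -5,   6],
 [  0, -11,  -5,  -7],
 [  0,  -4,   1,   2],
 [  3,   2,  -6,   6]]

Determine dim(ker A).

Row reduce to echelon form.
R2 ← R2 + (3)·R1: [0, 19, -11, 3]
R5 ← R5 + (3)·R1: [0, 14, -12, 3]
R3 ← R3 + (11/19)·R2: [0, 0, -216/19, -100/19]
R4 ← R4 + (4/19)·R2: [0, 0, -25/19, 50/19]
R5 ← R5 − (14/19)·R2: [0, 0, -74/19, 15/19]
R4 ← R4 − (25/216)·R3: [0, 0, 0, 175/54]
R5 ← R5 − (37/108)·R3: [0, 0, 0, 70/27]
R5 ← R5 − (4/5)·R4: [0, 0, 0, 0]
4 nonzero rows, so rank(A) = 4.
A has 4 columns; by rank–nullity, nullity = 4 − 4 = 0.

0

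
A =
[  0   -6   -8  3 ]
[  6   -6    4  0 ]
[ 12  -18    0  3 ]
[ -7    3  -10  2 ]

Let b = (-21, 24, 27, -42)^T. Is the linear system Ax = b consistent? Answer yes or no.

yes

Row reduce the augmented matrix [A | b].
Swap R1 ↔ R2
R3 ← R3 − (2)·R1: [0, -6, -8, 3, -21]
R4 ← R4 + (7/6)·R1: [0, -4, -16/3, 2, -14]
R3 ← R3 − R2: [0, 0, 0, 0, 0]
R4 ← R4 − (2/3)·R2: [0, 0, 0, 0, 0]
The echelon form has 2 nonzero rows, and every pivot lies in the first 4 columns, so rank(A) = rank([A|b]) = 2.
The system is consistent.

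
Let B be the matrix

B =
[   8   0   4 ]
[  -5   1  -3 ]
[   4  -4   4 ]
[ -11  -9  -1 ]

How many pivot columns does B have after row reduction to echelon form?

2

Row reduce to echelon form.
R2 ← R2 + (5/8)·R1: [0, 1, -1/2]
R3 ← R3 − (1/2)·R1: [0, -4, 2]
R4 ← R4 + (11/8)·R1: [0, -9, 9/2]
R3 ← R3 + (4)·R2: [0, 0, 0]
R4 ← R4 + (9)·R2: [0, 0, 0]
Echelon form has 2 nonzero rows, so rank(B) = 2.
Each nonzero row contributes one pivot column: 2 pivot columns.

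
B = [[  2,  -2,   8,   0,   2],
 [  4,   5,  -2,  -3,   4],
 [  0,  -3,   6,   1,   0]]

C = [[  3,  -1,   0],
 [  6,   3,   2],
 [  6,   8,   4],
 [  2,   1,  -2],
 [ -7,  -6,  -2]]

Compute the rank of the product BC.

2

First compute BC:
[[ 28,  44,  24],
 [ -4, -32,   0],
 [ 20,  40,  16]]
Now row reduce the product.
R2 ← R2 + (1/7)·R1: [0, -180/7, 24/7]
R3 ← R3 − (5/7)·R1: [0, 60/7, -8/7]
R3 ← R3 + (1/3)·R2: [0, 0, 0]
2 nonzero rows, so rank(BC) = 2.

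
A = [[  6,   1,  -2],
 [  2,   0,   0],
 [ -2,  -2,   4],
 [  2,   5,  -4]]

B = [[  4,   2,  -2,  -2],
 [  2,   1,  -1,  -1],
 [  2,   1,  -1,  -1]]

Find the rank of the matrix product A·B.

1

First compute AB:
[[ 22,  11, -11, -11],
 [  8,   4,  -4,  -4],
 [ -4,  -2,   2,   2],
 [ 10,   5,  -5,  -5]]
Now row reduce the product.
R2 ← R2 − (4/11)·R1: [0, 0, 0, 0]
R3 ← R3 + (2/11)·R1: [0, 0, 0, 0]
R4 ← R4 − (5/11)·R1: [0, 0, 0, 0]
1 nonzero row, so rank(AB) = 1.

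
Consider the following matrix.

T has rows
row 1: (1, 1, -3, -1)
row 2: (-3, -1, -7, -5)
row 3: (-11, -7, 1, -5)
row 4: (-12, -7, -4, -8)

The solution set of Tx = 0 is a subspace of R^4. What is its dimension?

2

Row reduce to echelon form.
R2 ← R2 + (3)·R1: [0, 2, -16, -8]
R3 ← R3 + (11)·R1: [0, 4, -32, -16]
R4 ← R4 + (12)·R1: [0, 5, -40, -20]
R3 ← R3 − (2)·R2: [0, 0, 0, 0]
R4 ← R4 − (5/2)·R2: [0, 0, 0, 0]
2 nonzero rows, so rank(T) = 2.
T has 4 columns; by rank–nullity, nullity = 4 − 2 = 2.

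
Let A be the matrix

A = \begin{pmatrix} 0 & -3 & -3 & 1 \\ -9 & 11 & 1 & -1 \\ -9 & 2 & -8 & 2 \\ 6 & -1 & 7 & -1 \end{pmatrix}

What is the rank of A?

3

Row reduce to echelon form.
Swap R1 ↔ R2
R3 ← R3 − R1: [0, -9, -9, 3]
R4 ← R4 + (2/3)·R1: [0, 19/3, 23/3, -5/3]
R3 ← R3 − (3)·R2: [0, 0, 0, 0]
R4 ← R4 + (19/9)·R2: [0, 0, 4/3, 4/9]
Swap R3 ↔ R4
Echelon form has 3 nonzero rows, so rank(A) = 3.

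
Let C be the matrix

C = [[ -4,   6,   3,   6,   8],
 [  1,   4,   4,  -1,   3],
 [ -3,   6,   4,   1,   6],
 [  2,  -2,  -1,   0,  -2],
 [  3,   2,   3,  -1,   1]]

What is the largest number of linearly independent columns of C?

3

Row reduce to echelon form.
R2 ← R2 + (1/4)·R1: [0, 11/2, 19/4, 1/2, 5]
R3 ← R3 − (3/4)·R1: [0, 3/2, 7/4, -7/2, 0]
R4 ← R4 + (1/2)·R1: [0, 1, 1/2, 3, 2]
R5 ← R5 + (3/4)·R1: [0, 13/2, 21/4, 7/2, 7]
R3 ← R3 − (3/11)·R2: [0, 0, 5/11, -40/11, -15/11]
R4 ← R4 − (2/11)·R2: [0, 0, -4/11, 32/11, 12/11]
R5 ← R5 − (13/11)·R2: [0, 0, -4/11, 32/11, 12/11]
R4 ← R4 + (4/5)·R3: [0, 0, 0, 0, 0]
R5 ← R5 + (4/5)·R3: [0, 0, 0, 0, 0]
Echelon form has 3 nonzero rows, so rank(C) = 3.
The rank gives the maximum number of linearly independent columns: 3.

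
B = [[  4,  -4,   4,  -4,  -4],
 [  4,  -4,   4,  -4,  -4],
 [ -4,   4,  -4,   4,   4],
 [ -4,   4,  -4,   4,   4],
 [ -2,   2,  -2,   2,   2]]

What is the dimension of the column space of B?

Row reduce to echelon form.
R2 ← R2 − R1: [0, 0, 0, 0, 0]
R3 ← R3 + R1: [0, 0, 0, 0, 0]
R4 ← R4 + R1: [0, 0, 0, 0, 0]
R5 ← R5 + (1/2)·R1: [0, 0, 0, 0, 0]
Echelon form has 1 nonzero row, so rank(B) = 1.
The column space has dimension equal to the rank: 1.

1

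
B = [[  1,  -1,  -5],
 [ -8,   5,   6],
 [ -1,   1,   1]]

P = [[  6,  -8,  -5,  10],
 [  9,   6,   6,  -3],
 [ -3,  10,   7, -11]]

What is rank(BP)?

First compute BP:
[[ 12, -64, -46,  68],
 [-21, 154, 112, -161],
 [  0,  24,  18, -24]]
Now row reduce the product.
R2 ← R2 + (7/4)·R1: [0, 42, 63/2, -42]
R3 ← R3 − (4/7)·R2: [0, 0, 0, 0]
2 nonzero rows, so rank(BP) = 2.

2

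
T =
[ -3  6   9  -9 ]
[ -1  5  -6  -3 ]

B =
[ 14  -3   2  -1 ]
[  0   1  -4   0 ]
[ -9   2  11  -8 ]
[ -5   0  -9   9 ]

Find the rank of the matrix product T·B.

2

First compute TB:
[[-78,  33, 150, -150],
 [ 55,  -4, -61,  22]]
Now row reduce the product.
R2 ← R2 + (55/78)·R1: [0, 501/26, 582/13, -1089/13]
2 nonzero rows, so rank(TB) = 2.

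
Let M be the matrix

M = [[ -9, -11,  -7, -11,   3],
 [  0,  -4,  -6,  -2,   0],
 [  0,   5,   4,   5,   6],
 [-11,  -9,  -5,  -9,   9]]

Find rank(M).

3

Row reduce to echelon form.
R4 ← R4 − (11/9)·R1: [0, 40/9, 32/9, 40/9, 16/3]
R3 ← R3 + (5/4)·R2: [0, 0, -7/2, 5/2, 6]
R4 ← R4 + (10/9)·R2: [0, 0, -28/9, 20/9, 16/3]
R4 ← R4 − (8/9)·R3: [0, 0, 0, 0, 0]
Echelon form has 3 nonzero rows, so rank(M) = 3.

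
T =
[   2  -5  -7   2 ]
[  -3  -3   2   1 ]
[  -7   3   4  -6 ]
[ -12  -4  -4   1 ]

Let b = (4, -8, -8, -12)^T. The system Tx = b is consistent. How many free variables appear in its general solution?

0

Row reduce the augmented matrix [T | b].
R2 ← R2 + (3/2)·R1: [0, -21/2, -17/2, 4, -2]
R3 ← R3 + (7/2)·R1: [0, -29/2, -41/2, 1, 6]
R4 ← R4 + (6)·R1: [0, -34, -46, 13, 12]
R3 ← R3 − (29/21)·R2: [0, 0, -184/21, -95/21, 184/21]
R4 ← R4 − (68/21)·R2: [0, 0, -388/21, 1/21, 388/21]
R4 ← R4 − (97/46)·R3: [0, 0, 0, 441/46, 0]
The echelon form has 4 nonzero rows, and every pivot lies in the first 4 columns, so rank(T) = rank([T|b]) = 4.
The system is consistent.
Free variables = (unknowns) − (rank) = 4 − 4 = 0.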